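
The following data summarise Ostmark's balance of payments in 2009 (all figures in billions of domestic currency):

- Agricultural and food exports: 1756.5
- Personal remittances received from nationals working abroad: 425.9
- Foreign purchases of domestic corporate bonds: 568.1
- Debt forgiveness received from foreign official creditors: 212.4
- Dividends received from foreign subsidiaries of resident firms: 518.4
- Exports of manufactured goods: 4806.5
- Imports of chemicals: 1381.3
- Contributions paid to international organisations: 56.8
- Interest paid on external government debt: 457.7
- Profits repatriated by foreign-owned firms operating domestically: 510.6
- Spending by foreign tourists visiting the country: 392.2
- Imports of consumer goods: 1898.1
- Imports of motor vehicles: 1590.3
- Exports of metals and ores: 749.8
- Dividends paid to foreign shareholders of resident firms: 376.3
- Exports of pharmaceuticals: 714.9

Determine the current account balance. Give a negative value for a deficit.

3093.1

Goods: 714.9 + 4806.5 - 1590.3 - 1898.1 + 749.8 - 1381.3 + 1756.5 = 3158.0
Services: 392.2
Primary income: -457.7 + 518.4 - 376.3 - 510.6 = -826.2
Secondary income: -56.8 + 425.9 = 369.1
Current account = 3158.0 + 392.2 + (-826.2) + 369.1 = 3093.1
(Excluded from the current account — financial account: foreign purchases of domestic corporate bonds 568.1; capital account: debt forgiveness received from foreign official creditors 212.4.)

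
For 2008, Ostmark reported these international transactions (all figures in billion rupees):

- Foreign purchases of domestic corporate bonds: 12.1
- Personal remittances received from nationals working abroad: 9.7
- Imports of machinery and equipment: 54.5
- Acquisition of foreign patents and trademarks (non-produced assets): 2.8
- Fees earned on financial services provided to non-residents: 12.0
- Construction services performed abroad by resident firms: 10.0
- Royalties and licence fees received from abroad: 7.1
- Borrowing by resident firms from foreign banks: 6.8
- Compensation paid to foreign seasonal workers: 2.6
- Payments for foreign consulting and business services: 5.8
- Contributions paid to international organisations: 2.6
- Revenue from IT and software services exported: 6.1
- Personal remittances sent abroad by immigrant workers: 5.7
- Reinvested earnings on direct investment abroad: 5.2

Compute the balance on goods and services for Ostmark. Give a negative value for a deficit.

-25.1

Goods: -54.5
Services: 12.0 - 5.8 + 6.1 + 10.0 + 7.1 = 29.4
Trade balance = -54.5 + 29.4 = -25.1
(Excluded from the trade balance — financial account: foreign purchases of domestic corporate bonds 12.1, borrowing by resident firms from foreign banks 6.8; secondary income: personal remittances received from nationals working abroad 9.7, contributions paid to international organisations 2.6, personal remittances sent abroad by immigrant workers 5.7; capital account: acquisition of foreign patents and trademarks (non-produced assets) 2.8; primary income: compensation paid to foreign seasonal workers 2.6, reinvested earnings on direct investment abroad 5.2.)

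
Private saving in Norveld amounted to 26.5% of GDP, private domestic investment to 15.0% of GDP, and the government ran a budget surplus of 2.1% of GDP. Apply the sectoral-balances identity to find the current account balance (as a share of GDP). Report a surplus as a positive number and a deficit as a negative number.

By the sectoral-balances identity, CA = (S_private - I) + (T - G).
Private balance = 26.5 - 15.0 = 11.5
Government balance (T - G) = 2.1
CA = 11.5 + 2.1 = 13.6

13.6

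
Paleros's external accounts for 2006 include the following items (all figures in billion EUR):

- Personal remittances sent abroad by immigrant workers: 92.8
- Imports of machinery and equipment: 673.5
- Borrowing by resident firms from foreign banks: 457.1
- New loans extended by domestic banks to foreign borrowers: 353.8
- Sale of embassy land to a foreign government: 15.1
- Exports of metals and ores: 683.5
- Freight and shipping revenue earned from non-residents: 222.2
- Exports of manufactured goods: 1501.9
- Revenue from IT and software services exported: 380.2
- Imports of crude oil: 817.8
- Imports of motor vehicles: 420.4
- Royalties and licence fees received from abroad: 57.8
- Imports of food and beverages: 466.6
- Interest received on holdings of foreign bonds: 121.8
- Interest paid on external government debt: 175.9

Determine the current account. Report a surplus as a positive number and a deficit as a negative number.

320.4

Goods: -466.6 + 1501.9 - 817.8 - 420.4 + 683.5 - 673.5 = -192.9
Services: 57.8 + 380.2 + 222.2 = 660.2
Primary income: -175.9 + 121.8 = -54.1
Secondary income: -92.8
Current account = (-192.9) + 660.2 + (-54.1) + (-92.8) = 320.4
(Excluded from the current account — financial account: borrowing by resident firms from foreign banks 457.1, new loans extended by domestic banks to foreign borrowers 353.8; capital account: sale of embassy land to a foreign government 15.1.)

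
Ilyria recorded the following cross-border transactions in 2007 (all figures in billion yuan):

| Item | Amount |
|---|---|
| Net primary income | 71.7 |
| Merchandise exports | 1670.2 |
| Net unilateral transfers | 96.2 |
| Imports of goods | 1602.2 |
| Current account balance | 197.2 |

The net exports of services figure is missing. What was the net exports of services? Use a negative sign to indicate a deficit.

Current account = goods balance + services balance + net primary income + net secondary income
Sum of the known components = 235.9
Net exports of services = CA - (known components) = 197.2 - 235.9 = -38.7

-38.7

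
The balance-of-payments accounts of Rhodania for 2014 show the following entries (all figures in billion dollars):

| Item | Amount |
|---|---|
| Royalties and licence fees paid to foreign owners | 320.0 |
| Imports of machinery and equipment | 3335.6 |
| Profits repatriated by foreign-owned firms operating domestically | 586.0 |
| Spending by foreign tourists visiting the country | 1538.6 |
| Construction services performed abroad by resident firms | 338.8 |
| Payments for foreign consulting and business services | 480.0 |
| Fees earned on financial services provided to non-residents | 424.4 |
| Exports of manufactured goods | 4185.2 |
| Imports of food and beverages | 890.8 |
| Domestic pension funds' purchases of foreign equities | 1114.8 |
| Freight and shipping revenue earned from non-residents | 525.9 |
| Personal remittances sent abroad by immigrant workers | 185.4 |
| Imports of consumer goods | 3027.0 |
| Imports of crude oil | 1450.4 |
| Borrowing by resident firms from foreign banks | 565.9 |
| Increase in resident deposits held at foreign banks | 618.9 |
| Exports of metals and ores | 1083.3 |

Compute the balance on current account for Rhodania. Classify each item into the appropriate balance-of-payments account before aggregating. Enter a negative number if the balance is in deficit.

Goods: -1450.4 + 1083.3 + 4185.2 - 3335.6 - 3027.0 - 890.8 = -3435.3
Services: 1538.6 + 525.9 + 424.4 - 480.0 + 338.8 - 320.0 = 2027.7
Primary income: -586.0
Secondary income: -185.4
Current account = (-3435.3) + 2027.7 + (-586.0) + (-185.4) = -2179.0
(Excluded from the current account — financial account: domestic pension funds' purchases of foreign equities 1114.8, borrowing by resident firms from foreign banks 565.9, increase in resident deposits held at foreign banks 618.9.)

-2179.0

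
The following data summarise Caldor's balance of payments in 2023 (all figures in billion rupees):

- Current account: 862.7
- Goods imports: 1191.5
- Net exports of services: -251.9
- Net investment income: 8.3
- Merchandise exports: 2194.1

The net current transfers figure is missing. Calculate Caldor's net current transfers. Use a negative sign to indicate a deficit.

Current account = goods balance + services balance + net primary income + net secondary income
Sum of the known components = 759.0
Net current transfers = CA - (known components) = 862.7 - 759.0 = 103.7

103.7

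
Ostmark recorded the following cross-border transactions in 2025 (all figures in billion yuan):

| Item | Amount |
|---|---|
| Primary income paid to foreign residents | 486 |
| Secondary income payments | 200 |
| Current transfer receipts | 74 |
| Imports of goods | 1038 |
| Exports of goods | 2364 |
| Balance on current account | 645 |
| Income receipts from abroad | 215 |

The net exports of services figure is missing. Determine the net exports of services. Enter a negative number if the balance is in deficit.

Current account = goods balance + services balance + net primary income + net secondary income
Sum of the known components = 929
Net exports of services = CA - (known components) = 645 - 929 = -284

-284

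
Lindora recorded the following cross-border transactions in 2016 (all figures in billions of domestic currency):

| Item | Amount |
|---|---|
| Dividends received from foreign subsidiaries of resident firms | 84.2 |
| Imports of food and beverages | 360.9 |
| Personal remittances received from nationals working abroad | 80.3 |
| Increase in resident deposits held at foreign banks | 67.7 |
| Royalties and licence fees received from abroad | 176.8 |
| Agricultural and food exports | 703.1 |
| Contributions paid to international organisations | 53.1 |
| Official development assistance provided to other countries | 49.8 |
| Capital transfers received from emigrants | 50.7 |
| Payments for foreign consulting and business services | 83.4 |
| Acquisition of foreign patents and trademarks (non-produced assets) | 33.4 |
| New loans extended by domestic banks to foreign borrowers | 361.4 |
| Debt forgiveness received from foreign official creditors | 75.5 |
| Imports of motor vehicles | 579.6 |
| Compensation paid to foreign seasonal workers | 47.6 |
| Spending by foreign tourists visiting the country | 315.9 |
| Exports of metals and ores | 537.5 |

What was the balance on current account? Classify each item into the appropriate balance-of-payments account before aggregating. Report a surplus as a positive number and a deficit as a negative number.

Goods: -360.9 + 703.1 - 579.6 + 537.5 = 300.1
Services: -83.4 + 315.9 + 176.8 = 409.3
Primary income: 84.2 - 47.6 = 36.6
Secondary income: -53.1 - 49.8 + 80.3 = -22.6
Current account = 300.1 + 409.3 + 36.6 + (-22.6) = 723.4
(Excluded from the current account — financial account: increase in resident deposits held at foreign banks 67.7, new loans extended by domestic banks to foreign borrowers 361.4; capital account: capital transfers received from emigrants 50.7, acquisition of foreign patents and trademarks (non-produced assets) 33.4, debt forgiveness received from foreign official creditors 75.5.)

723.4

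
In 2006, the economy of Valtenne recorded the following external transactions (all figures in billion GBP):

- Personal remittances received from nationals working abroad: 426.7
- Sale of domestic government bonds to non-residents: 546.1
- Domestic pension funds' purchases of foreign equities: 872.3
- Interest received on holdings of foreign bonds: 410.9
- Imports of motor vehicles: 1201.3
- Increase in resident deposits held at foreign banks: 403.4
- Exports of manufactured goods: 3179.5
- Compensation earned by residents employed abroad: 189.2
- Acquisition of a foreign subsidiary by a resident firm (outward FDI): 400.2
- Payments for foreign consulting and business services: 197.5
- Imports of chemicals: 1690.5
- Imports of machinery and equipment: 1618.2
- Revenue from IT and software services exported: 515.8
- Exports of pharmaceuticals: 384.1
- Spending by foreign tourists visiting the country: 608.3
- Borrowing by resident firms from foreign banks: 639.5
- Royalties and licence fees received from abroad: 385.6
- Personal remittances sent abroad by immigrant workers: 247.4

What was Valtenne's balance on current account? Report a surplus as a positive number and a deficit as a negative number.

Goods: 3179.5 - 1690.5 - 1618.2 - 1201.3 + 384.1 = -946.4
Services: -197.5 + 515.8 + 608.3 + 385.6 = 1312.2
Primary income: 189.2 + 410.9 = 600.1
Secondary income: -247.4 + 426.7 = 179.3
Current account = (-946.4) + 1312.2 + 600.1 + 179.3 = 1145.2
(Excluded from the current account — financial account: sale of domestic government bonds to non-residents 546.1, domestic pension funds' purchases of foreign equities 872.3, increase in resident deposits held at foreign banks 403.4, acquisition of a foreign subsidiary by a resident firm (outward FDI) 400.2, borrowing by resident firms from foreign banks 639.5.)

1145.2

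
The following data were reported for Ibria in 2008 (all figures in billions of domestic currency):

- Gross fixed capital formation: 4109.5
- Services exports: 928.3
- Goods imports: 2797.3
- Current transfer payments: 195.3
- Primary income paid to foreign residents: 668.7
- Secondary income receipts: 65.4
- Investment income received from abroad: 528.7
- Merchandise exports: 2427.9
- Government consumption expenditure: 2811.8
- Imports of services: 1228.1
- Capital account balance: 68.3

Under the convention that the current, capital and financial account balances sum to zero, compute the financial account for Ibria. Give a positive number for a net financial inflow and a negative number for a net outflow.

870.8

Goods balance = 2427.9 - 2797.3 = -369.4
Services balance = 928.3 - 1228.1 = -299.8
Trade balance (goods + services) = -369.4 + (-299.8) = -669.2
Net primary income = 528.7 - 668.7 = -140.0
Net secondary income = 65.4 - 195.3 = -129.9
Current account = -669.2 + (-140.0) + (-129.9) = -939.1
Financial account = -(-939.1 + 68.3) = 870.8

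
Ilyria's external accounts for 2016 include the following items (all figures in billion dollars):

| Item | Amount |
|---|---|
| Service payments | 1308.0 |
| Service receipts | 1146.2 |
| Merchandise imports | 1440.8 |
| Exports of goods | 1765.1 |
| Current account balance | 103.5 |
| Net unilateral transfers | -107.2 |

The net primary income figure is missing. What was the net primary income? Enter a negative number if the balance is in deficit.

48.2

Current account = goods balance + services balance + net primary income + net secondary income
Sum of the known components = 55.3
Net primary income = CA - (known components) = 103.5 - 55.3 = 48.2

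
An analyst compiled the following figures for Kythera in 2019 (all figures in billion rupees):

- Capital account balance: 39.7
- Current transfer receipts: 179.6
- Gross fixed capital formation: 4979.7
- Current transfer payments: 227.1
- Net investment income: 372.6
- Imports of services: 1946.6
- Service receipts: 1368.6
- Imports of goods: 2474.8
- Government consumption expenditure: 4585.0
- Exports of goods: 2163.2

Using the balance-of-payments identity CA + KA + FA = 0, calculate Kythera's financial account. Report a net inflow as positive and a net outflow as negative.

Goods balance = 2163.2 - 2474.8 = -311.6
Services balance = 1368.6 - 1946.6 = -578.0
Trade balance (goods + services) = -311.6 + (-578.0) = -889.6
Net primary income = 372.6
Net secondary income = 179.6 - 227.1 = -47.5
Current account = -889.6 + 372.6 + (-47.5) = -564.5
Financial account = -(-564.5 + 39.7) = 524.8

524.8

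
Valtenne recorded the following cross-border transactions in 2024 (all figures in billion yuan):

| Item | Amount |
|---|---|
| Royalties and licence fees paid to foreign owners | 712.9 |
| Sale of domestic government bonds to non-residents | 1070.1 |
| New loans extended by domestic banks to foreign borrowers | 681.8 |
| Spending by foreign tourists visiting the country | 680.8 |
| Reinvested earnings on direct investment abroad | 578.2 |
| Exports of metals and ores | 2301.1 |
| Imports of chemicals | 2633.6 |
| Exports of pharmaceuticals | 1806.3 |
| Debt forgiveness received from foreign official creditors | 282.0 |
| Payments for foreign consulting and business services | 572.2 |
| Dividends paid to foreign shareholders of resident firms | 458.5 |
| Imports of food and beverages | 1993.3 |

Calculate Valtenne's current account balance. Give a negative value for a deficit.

Goods: -1993.3 + 1806.3 + 2301.1 - 2633.6 = -519.5
Services: -712.9 - 572.2 + 680.8 = -604.3
Primary income: 578.2 - 458.5 = 119.7
Current account = (-519.5) + (-604.3) + 119.7 = -1004.1
(Excluded from the current account — financial account: sale of domestic government bonds to non-residents 1070.1, new loans extended by domestic banks to foreign borrowers 681.8; capital account: debt forgiveness received from foreign official creditors 282.0.)

-1004.1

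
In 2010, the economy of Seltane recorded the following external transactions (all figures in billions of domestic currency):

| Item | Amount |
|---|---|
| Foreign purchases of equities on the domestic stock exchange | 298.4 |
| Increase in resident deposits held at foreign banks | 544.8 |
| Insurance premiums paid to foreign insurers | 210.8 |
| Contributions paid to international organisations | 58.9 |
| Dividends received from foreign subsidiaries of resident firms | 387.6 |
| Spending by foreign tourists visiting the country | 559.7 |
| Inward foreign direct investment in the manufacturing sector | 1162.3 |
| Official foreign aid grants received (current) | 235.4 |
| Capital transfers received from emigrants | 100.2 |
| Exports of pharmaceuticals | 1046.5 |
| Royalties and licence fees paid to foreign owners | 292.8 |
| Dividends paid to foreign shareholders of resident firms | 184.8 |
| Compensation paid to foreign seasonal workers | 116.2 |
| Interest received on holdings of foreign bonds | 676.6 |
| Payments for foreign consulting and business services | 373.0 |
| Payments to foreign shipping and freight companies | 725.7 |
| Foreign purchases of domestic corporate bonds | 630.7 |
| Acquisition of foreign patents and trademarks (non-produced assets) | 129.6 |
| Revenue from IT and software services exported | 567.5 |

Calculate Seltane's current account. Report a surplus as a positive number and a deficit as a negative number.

Goods: 1046.5
Services: -210.8 + 567.5 - 292.8 - 725.7 + 559.7 - 373.0 = -475.1
Primary income: 387.6 + 676.6 - 184.8 - 116.2 = 763.2
Secondary income: 235.4 - 58.9 = 176.5
Current account = 1046.5 + (-475.1) + 763.2 + 176.5 = 1511.1
(Excluded from the current account — financial account: foreign purchases of equities on the domestic stock exchange 298.4, increase in resident deposits held at foreign banks 544.8, inward foreign direct investment in the manufacturing sector 1162.3, foreign purchases of domestic corporate bonds 630.7; capital account: capital transfers received from emigrants 100.2, acquisition of foreign patents and trademarks (non-produced assets) 129.6.)

1511.1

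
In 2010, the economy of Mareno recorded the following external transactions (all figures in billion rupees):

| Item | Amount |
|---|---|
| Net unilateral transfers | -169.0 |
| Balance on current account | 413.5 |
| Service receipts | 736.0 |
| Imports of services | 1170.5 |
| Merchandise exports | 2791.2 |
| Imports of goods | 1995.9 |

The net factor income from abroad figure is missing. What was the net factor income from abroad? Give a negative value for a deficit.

221.7

Current account = goods balance + services balance + net primary income + net secondary income
Sum of the known components = 191.8
Net factor income from abroad = CA - (known components) = 413.5 - 191.8 = 221.7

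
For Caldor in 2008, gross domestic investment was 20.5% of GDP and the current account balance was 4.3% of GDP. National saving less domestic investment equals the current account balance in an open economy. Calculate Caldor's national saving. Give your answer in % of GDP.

S - I = CA (net lending to the rest of the world).
S = I + CA = 20.5 + 4.3 = 24.8

24.8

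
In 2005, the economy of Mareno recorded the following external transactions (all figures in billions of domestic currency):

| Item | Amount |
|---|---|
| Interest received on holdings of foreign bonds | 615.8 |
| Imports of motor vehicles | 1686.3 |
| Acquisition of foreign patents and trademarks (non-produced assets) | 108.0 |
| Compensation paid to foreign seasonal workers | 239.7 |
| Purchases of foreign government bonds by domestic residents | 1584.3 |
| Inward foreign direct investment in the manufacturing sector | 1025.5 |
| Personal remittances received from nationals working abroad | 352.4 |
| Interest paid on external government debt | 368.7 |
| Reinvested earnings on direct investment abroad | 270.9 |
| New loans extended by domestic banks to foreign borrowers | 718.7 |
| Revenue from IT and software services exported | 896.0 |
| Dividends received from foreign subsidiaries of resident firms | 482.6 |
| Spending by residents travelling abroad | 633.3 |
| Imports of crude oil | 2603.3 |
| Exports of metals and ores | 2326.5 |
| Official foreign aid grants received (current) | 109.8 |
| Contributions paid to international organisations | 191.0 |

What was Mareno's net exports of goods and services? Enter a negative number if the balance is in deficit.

Goods: -1686.3 + 2326.5 - 2603.3 = -1963.1
Services: 896.0 - 633.3 = 262.7
Trade balance = -1963.1 + 262.7 = -1700.4
(Excluded from the trade balance — primary income: interest received on holdings of foreign bonds 615.8, compensation paid to foreign seasonal workers 239.7, interest paid on external government debt 368.7, reinvested earnings on direct investment abroad 270.9, dividends received from foreign subsidiaries of resident firms 482.6; capital account: acquisition of foreign patents and trademarks (non-produced assets) 108.0; financial account: purchases of foreign government bonds by domestic residents 1584.3, inward foreign direct investment in the manufacturing sector 1025.5, new loans extended by domestic banks to foreign borrowers 718.7; secondary income: personal remittances received from nationals working abroad 352.4, official foreign aid grants received (current) 109.8, contributions paid to international organisations 191.0.)

-1700.4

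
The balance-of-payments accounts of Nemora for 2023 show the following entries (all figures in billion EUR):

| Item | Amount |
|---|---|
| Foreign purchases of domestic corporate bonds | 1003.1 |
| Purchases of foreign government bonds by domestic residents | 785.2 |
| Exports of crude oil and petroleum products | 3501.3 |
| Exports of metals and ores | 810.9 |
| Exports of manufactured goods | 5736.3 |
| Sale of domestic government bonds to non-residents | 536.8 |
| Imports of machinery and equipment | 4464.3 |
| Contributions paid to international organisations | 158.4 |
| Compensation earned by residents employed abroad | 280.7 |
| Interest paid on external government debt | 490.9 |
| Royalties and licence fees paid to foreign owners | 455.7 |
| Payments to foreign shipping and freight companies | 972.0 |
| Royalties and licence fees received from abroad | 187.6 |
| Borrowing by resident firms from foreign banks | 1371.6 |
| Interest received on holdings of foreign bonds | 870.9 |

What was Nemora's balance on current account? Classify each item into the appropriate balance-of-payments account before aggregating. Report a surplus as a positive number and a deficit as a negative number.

4846.4

Goods: -4464.3 + 3501.3 + 5736.3 + 810.9 = 5584.2
Services: 187.6 - 972.0 - 455.7 = -1240.1
Primary income: 280.7 - 490.9 + 870.9 = 660.7
Secondary income: -158.4
Current account = 5584.2 + (-1240.1) + 660.7 + (-158.4) = 4846.4
(Excluded from the current account — financial account: foreign purchases of domestic corporate bonds 1003.1, purchases of foreign government bonds by domestic residents 785.2, sale of domestic government bonds to non-residents 536.8, borrowing by resident firms from foreign banks 1371.6.)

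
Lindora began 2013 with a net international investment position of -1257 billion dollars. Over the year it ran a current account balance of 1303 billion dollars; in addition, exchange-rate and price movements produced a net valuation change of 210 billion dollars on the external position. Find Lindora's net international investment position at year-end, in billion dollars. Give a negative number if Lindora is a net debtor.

Change in NIIP = current account + net valuation change = 1303 + 210 = 1513
End-of-year NIIP = -1257 + 1513 = 256

256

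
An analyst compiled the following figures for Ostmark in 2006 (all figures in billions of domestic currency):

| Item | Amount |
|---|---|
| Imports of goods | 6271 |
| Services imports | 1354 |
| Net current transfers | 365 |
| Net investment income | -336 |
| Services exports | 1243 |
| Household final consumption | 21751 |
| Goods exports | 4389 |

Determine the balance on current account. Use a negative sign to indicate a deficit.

-1964

Goods balance = 4389 - 6271 = -1882
Services balance = 1243 - 1354 = -111
Trade balance (goods + services) = -1882 + (-111) = -1993
Net primary income = -336
Net secondary income = 365
Current account = -1993 + (-336) + 365 = -1964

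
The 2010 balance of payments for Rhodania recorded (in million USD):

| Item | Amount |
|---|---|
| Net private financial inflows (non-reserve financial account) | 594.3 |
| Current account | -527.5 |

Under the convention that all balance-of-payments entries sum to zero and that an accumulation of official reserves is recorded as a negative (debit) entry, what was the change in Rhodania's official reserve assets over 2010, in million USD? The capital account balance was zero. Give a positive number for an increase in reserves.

66.8

Official reserve transactions balance = -((-527.5) + 594.3) = -66.8
An accumulation of reserves is recorded as a debit (negative entry), so the change in the stock of reserves is the negative of that balance.
Change in official reserves = -(-66.8) = 66.8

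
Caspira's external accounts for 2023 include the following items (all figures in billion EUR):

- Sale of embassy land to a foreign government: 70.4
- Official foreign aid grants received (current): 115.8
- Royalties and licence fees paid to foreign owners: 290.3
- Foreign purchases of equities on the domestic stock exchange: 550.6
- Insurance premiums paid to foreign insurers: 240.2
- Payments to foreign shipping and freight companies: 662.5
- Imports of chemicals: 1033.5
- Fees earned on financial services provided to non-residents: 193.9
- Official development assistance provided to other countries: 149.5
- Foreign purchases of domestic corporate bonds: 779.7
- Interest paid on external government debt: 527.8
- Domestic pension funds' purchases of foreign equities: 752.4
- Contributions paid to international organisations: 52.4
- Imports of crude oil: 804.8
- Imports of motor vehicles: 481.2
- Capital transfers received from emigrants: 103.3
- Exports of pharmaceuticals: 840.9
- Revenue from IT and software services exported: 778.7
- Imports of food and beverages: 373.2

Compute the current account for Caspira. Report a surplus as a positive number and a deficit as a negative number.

Goods: -1033.5 + 840.9 - 481.2 - 804.8 - 373.2 = -1851.8
Services: -290.3 - 662.5 - 240.2 + 778.7 + 193.9 = -220.4
Primary income: -527.8
Secondary income: -52.4 + 115.8 - 149.5 = -86.1
Current account = (-1851.8) + (-220.4) + (-527.8) + (-86.1) = -2686.1
(Excluded from the current account — capital account: sale of embassy land to a foreign government 70.4, capital transfers received from emigrants 103.3; financial account: foreign purchases of equities on the domestic stock exchange 550.6, foreign purchases of domestic corporate bonds 779.7, domestic pension funds' purchases of foreign equities 752.4.)

-2686.1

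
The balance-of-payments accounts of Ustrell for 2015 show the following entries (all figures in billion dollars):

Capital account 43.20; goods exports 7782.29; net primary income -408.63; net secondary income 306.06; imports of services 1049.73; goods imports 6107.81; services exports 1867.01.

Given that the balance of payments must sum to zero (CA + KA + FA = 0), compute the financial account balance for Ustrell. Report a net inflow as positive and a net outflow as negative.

-2432.39

Goods balance = 7782.29 - 6107.81 = 1674.48
Services balance = 1867.01 - 1049.73 = 817.28
Trade balance (goods + services) = 1674.48 + 817.28 = 2491.76
Net primary income = -408.63
Net secondary income = 306.06
Current account = 2491.76 + (-408.63) + 306.06 = 2389.19
Financial account = -(2389.19 + 43.20) = -2432.39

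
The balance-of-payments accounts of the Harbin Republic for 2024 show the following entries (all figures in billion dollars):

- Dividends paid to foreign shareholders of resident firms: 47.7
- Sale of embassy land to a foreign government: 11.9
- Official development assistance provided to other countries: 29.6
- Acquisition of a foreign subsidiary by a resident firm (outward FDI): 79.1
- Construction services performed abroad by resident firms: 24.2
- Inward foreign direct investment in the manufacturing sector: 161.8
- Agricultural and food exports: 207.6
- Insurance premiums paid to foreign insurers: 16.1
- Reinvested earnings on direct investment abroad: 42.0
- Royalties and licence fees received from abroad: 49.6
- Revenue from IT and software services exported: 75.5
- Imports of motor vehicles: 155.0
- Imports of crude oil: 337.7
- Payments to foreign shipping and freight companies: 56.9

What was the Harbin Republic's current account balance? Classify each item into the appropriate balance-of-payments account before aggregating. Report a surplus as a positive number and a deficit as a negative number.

Goods: -337.7 - 155.0 + 207.6 = -285.1
Services: 49.6 - 56.9 + 75.5 - 16.1 + 24.2 = 76.3
Primary income: 42.0 - 47.7 = -5.7
Secondary income: -29.6
Current account = (-285.1) + 76.3 + (-5.7) + (-29.6) = -244.1
(Excluded from the current account — capital account: sale of embassy land to a foreign government 11.9; financial account: acquisition of a foreign subsidiary by a resident firm (outward FDI) 79.1, inward foreign direct investment in the manufacturing sector 161.8.)

-244.1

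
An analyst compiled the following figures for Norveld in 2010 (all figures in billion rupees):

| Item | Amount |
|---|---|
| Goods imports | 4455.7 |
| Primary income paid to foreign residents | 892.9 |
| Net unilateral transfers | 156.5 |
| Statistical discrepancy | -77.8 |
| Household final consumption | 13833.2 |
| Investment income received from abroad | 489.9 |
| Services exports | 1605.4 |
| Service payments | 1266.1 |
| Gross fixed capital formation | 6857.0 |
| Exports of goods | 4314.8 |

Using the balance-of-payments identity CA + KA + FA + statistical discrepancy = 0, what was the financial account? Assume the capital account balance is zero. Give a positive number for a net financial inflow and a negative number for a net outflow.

Goods balance = 4314.8 - 4455.7 = -140.9
Services balance = 1605.4 - 1266.1 = 339.3
Trade balance (goods + services) = -140.9 + 339.3 = 198.4
Net primary income = 489.9 - 892.9 = -403.0
Net secondary income = 156.5
Current account = 198.4 + (-403.0) + 156.5 = -48.1
Financial account = -(-48.1 + (-77.8)) = 125.9

125.9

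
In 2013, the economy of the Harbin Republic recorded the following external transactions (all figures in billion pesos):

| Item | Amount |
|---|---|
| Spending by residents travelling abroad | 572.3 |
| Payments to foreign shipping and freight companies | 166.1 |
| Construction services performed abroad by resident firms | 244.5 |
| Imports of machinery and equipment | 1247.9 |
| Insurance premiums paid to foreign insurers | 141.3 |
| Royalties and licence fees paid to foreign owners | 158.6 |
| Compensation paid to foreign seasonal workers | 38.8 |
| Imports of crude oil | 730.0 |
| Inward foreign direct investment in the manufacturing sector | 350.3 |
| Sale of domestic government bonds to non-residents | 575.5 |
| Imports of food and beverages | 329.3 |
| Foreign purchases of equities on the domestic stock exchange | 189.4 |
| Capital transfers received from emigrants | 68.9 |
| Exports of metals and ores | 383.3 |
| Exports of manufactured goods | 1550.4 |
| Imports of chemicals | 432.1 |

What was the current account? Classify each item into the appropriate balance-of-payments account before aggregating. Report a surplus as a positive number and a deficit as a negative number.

Goods: -432.1 - 1247.9 + 1550.4 - 730.0 + 383.3 - 329.3 = -805.6
Services: -572.3 - 166.1 - 141.3 - 158.6 + 244.5 = -793.8
Primary income: -38.8
Current account = (-805.6) + (-793.8) + (-38.8) = -1638.2
(Excluded from the current account — financial account: inward foreign direct investment in the manufacturing sector 350.3, sale of domestic government bonds to non-residents 575.5, foreign purchases of equities on the domestic stock exchange 189.4; capital account: capital transfers received from emigrants 68.9.)

-1638.2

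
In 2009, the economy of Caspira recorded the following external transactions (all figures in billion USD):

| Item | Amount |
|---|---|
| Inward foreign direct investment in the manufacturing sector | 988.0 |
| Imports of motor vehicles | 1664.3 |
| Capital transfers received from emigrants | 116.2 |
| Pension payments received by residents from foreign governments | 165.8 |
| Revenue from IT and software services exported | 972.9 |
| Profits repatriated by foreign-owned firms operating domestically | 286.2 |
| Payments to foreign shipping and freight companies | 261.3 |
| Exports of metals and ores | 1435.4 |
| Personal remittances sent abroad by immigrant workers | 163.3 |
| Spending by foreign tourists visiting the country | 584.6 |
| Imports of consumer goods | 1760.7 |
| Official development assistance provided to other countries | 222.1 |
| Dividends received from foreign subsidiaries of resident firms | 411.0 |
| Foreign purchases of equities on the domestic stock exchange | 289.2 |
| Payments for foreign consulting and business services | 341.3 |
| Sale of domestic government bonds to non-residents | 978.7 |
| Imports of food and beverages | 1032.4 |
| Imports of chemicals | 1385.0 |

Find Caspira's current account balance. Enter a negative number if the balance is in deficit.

Goods: 1435.4 - 1032.4 - 1664.3 - 1385.0 - 1760.7 = -4407.0
Services: -261.3 + 584.6 + 972.9 - 341.3 = 954.9
Primary income: 411.0 - 286.2 = 124.8
Secondary income: -222.1 - 163.3 + 165.8 = -219.6
Current account = (-4407.0) + 954.9 + 124.8 + (-219.6) = -3546.9
(Excluded from the current account — financial account: inward foreign direct investment in the manufacturing sector 988.0, foreign purchases of equities on the domestic stock exchange 289.2, sale of domestic government bonds to non-residents 978.7; capital account: capital transfers received from emigrants 116.2.)

-3546.9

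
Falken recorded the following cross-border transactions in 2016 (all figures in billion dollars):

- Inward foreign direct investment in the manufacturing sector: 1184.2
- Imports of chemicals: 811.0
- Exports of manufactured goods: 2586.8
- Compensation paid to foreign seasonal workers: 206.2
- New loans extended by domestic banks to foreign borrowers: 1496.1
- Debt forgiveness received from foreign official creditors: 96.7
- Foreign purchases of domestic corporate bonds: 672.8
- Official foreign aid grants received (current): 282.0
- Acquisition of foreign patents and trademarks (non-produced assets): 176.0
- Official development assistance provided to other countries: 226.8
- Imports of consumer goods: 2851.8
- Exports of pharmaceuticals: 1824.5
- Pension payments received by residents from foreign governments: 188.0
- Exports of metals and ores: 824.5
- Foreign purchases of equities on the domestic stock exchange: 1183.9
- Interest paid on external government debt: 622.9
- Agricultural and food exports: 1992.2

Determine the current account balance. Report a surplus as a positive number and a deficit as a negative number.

2979.3

Goods: 1824.5 - 2851.8 - 811.0 + 1992.2 + 2586.8 + 824.5 = 3565.2
Primary income: -206.2 - 622.9 = -829.1
Secondary income: -226.8 + 188.0 + 282.0 = 243.2
Current account = 3565.2 + (-829.1) + 243.2 = 2979.3
(Excluded from the current account — financial account: inward foreign direct investment in the manufacturing sector 1184.2, new loans extended by domestic banks to foreign borrowers 1496.1, foreign purchases of domestic corporate bonds 672.8, foreign purchases of equities on the domestic stock exchange 1183.9; capital account: debt forgiveness received from foreign official creditors 96.7, acquisition of foreign patents and trademarks (non-produced assets) 176.0.)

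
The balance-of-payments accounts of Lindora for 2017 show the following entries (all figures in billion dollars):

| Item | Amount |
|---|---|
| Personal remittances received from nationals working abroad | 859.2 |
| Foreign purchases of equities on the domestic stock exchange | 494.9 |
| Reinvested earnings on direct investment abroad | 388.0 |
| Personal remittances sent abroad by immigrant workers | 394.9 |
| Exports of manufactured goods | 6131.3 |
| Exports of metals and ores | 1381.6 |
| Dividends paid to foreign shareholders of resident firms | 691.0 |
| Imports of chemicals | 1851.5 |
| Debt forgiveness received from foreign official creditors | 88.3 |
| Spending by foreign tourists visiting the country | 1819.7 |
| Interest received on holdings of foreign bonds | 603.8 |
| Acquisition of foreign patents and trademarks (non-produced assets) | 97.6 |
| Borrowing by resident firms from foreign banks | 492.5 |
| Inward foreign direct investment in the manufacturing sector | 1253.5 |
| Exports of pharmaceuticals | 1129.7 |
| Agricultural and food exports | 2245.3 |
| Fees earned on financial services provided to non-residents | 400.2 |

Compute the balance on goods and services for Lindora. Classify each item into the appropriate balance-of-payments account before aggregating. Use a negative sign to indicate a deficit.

11256.3

Goods: 6131.3 - 1851.5 + 1381.6 + 2245.3 + 1129.7 = 9036.4
Services: 1819.7 + 400.2 = 2219.9
Trade balance = 9036.4 + 2219.9 = 11256.3
(Excluded from the trade balance — secondary income: personal remittances received from nationals working abroad 859.2, personal remittances sent abroad by immigrant workers 394.9; financial account: foreign purchases of equities on the domestic stock exchange 494.9, borrowing by resident firms from foreign banks 492.5, inward foreign direct investment in the manufacturing sector 1253.5; primary income: reinvested earnings on direct investment abroad 388.0, dividends paid to foreign shareholders of resident firms 691.0, interest received on holdings of foreign bonds 603.8; capital account: debt forgiveness received from foreign official creditors 88.3, acquisition of foreign patents and trademarks (non-produced assets) 97.6.)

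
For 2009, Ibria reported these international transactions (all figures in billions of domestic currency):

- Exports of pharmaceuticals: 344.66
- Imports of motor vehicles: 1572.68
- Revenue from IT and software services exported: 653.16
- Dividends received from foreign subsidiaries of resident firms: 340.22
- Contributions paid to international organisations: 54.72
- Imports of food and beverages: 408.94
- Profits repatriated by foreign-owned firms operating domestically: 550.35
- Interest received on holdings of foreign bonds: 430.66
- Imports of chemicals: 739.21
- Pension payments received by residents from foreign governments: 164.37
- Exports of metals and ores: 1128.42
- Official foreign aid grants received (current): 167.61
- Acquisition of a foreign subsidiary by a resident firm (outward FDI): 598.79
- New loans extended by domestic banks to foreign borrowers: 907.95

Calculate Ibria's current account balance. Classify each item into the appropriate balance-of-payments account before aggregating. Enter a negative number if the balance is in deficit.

-96.80

Goods: 1128.42 + 344.66 - 739.21 - 1572.68 - 408.94 = -1247.75
Services: 653.16
Primary income: 340.22 + 430.66 - 550.35 = 220.53
Secondary income: 167.61 - 54.72 + 164.37 = 277.26
Current account = (-1247.75) + 653.16 + 220.53 + 277.26 = -96.80
(Excluded from the current account — financial account: acquisition of a foreign subsidiary by a resident firm (outward FDI) 598.79, new loans extended by domestic banks to foreign borrowers 907.95.)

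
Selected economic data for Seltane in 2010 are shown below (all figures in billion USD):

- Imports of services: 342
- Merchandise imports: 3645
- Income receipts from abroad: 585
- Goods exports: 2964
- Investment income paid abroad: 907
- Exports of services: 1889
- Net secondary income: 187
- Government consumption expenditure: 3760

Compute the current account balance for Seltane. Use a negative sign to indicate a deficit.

731

Goods balance = 2964 - 3645 = -681
Services balance = 1889 - 342 = 1547
Trade balance (goods + services) = -681 + 1547 = 866
Net primary income = 585 - 907 = -322
Net secondary income = 187
Current account = 866 + (-322) + 187 = 731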